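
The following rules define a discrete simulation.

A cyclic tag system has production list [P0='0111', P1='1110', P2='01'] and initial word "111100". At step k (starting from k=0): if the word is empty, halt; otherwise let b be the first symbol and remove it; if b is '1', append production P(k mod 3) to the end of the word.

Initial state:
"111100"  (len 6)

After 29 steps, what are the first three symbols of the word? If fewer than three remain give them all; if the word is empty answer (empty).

0) "111100"  (len 6)
1) "111000111"  (len 9)
2) "110001111110"  (len 12)
3) "1000111111001"  (len 13)
4) "0001111110010111"  (len 16)
5) "001111110010111"  (len 15)
6) "01111110010111"  (len 14)
7) "1111110010111"  (len 13)
8) "1111100101111110"  (len 16)
9) "11110010111111001"  (len 17)
10) "11100101111110010111"  (len 20)
11) "11001011111100101111110"  (len 23)
12) "100101111110010111111001"  (len 24)
13) "001011111100101111110010111"  (len 27)
14) "01011111100101111110010111"  (len 26)
15) "1011111100101111110010111"  (len 25)
16) "0111111001011111100101110111"  (len 28)
17) "111111001011111100101110111"  (len 27)
18) "1111100101111110010111011101"  (len 28)
19) "1111001011111100101110111010111"  (len 31)
20) "1110010111111001011101110101111110"  (len 34)
21) "11001011111100101110111010111111001"  (len 35)
22) "10010111111001011101110101111110010111"  (len 38)
23) "00101111110010111011101011111100101111110"  (len 41)
24) "0101111110010111011101011111100101111110"  (len 40)
25) "101111110010111011101011111100101111110"  (len 39)
26) "011111100101110111010111111001011111101110"  (len 42)
27) "11111100101110111010111111001011111101110"  (len 41)
28) "11111001011101110101111110010111111011100111"  (len 44)
29) "11110010111011101011111100101111110111001111110"  (len 47)

111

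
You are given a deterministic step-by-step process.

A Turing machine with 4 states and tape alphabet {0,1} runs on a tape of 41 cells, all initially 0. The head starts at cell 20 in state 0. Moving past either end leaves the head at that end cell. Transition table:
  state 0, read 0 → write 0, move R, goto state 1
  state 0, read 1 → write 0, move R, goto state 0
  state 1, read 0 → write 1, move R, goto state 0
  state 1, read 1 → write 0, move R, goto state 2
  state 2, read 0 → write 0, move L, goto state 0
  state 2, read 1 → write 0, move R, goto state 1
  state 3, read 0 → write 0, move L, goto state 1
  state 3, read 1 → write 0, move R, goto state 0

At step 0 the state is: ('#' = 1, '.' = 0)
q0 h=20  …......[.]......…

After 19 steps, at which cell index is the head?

k=0  q0 h=20  …......[.]......…
k=1  q1 h=21  …......[.]......…
k=2  q0 h=22  ….....#[.]......…
k=3  q1 h=23  …....#.[.]......…
k=4  q0 h=24  …...#.#[.]......…
k=5  q1 h=25  …..#.#.[.]......…
k=6  q0 h=26  ….#.#.#[.]......…
k=7  q1 h=27  …#.#.#.[.]......…
k=8  q0 h=28  ….#.#.#[.]......…
k=9  q1 h=29  …#.#.#.[.]......…
k=10  q0 h=30  ….#.#.#[.]......…
k=11  q1 h=31  …#.#.#.[.]......…
k=12  q0 h=32  ….#.#.#[.]......…
k=13  q1 h=33  …#.#.#.[.]......…
k=14  q0 h=34  ….#.#.#[.]......|
k=15  q1 h=35  …#.#.#.[.].....|
k=16  q0 h=36  ….#.#.#[.]....|
k=17  q1 h=37  …#.#.#.[.]...|
k=18  q0 h=38  ….#.#.#[.]..|
k=19  q1 h=39  …#.#.#.[.].|

39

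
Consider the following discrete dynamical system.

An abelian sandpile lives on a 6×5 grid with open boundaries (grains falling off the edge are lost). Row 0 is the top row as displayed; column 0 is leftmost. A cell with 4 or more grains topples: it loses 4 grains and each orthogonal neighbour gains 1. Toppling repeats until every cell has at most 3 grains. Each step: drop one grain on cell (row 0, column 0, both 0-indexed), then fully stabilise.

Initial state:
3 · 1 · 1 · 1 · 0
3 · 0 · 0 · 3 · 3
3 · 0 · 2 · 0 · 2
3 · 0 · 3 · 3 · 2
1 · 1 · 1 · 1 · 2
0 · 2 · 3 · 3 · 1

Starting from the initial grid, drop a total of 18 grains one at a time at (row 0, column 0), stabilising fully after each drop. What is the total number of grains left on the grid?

t=0: 3 · 1 · 1 · 1 · 0
3 · 0 · 0 · 3 · 3
3 · 0 · 2 · 0 · 2
3 · 0 · 3 · 3 · 2
1 · 1 · 1 · 1 · 2
0 · 2 · 3 · 3 · 1
t=1: 1 · 2 · 1 · 1 · 0
1 · 1 · 0 · 3 · 3
1 · 1 · 2 · 0 · 2
0 · 1 · 3 · 3 · 2
2 · 1 · 1 · 1 · 2
0 · 2 · 3 · 3 · 1
t=2: 2 · 2 · 1 · 1 · 0
1 · 1 · 0 · 3 · 3
1 · 1 · 2 · 0 · 2
0 · 1 · 3 · 3 · 2
2 · 1 · 1 · 1 · 2
0 · 2 · 3 · 3 · 1
t=3: 3 · 2 · 1 · 1 · 0
1 · 1 · 0 · 3 · 3
1 · 1 · 2 · 0 · 2
0 · 1 · 3 · 3 · 2
2 · 1 · 1 · 1 · 2
0 · 2 · 3 · 3 · 1
t=4: 0 · 3 · 1 · 1 · 0
2 · 1 · 0 · 3 · 3
1 · 1 · 2 · 0 · 2
0 · 1 · 3 · 3 · 2
2 · 1 · 1 · 1 · 2
0 · 2 · 3 · 3 · 1
t=5: 1 · 3 · 1 · 1 · 0
2 · 1 · 0 · 3 · 3
1 · 1 · 2 · 0 · 2
0 · 1 · 3 · 3 · 2
2 · 1 · 1 · 1 · 2
0 · 2 · 3 · 3 · 1
t=6: 2 · 3 · 1 · 1 · 0
2 · 1 · 0 · 3 · 3
1 · 1 · 2 · 0 · 2
0 · 1 · 3 · 3 · 2
2 · 1 · 1 · 1 · 2
0 · 2 · 3 · 3 · 1
t=7: 3 · 3 · 1 · 1 · 0
2 · 1 · 0 · 3 · 3
1 · 1 · 2 · 0 · 2
0 · 1 · 3 · 3 · 2
2 · 1 · 1 · 1 · 2
0 · 2 · 3 · 3 · 1
t=8: 1 · 0 · 2 · 1 · 0
3 · 2 · 0 · 3 · 3
1 · 1 · 2 · 0 · 2
0 · 1 · 3 · 3 · 2
2 · 1 · 1 · 1 · 2
0 · 2 · 3 · 3 · 1
t=9: 2 · 0 · 2 · 1 · 0
3 · 2 · 0 · 3 · 3
1 · 1 · 2 · 0 · 2
0 · 1 · 3 · 3 · 2
2 · 1 · 1 · 1 · 2
0 · 2 · 3 · 3 · 1
t=10: 3 · 0 · 2 · 1 · 0
3 · 2 · 0 · 3 · 3
1 · 1 · 2 · 0 · 2
0 · 1 · 3 · 3 · 2
2 · 1 · 1 · 1 · 2
0 · 2 · 3 · 3 · 1
t=11: 1 · 1 · 2 · 1 · 0
0 · 3 · 0 · 3 · 3
2 · 1 · 2 · 0 · 2
0 · 1 · 3 · 3 · 2
2 · 1 · 1 · 1 · 2
0 · 2 · 3 · 3 · 1
t=12: 2 · 1 · 2 · 1 · 0
0 · 3 · 0 · 3 · 3
2 · 1 · 2 · 0 · 2
0 · 1 · 3 · 3 · 2
2 · 1 · 1 · 1 · 2
0 · 2 · 3 · 3 · 1
t=13: 3 · 1 · 2 · 1 · 0
0 · 3 · 0 · 3 · 3
2 · 1 · 2 · 0 · 2
0 · 1 · 3 · 3 · 2
2 · 1 · 1 · 1 · 2
0 · 2 · 3 · 3 · 1
t=14: 0 · 2 · 2 · 1 · 0
1 · 3 · 0 · 3 · 3
2 · 1 · 2 · 0 · 2
0 · 1 · 3 · 3 · 2
2 · 1 · 1 · 1 · 2
0 · 2 · 3 · 3 · 1
t=15: 1 · 2 · 2 · 1 · 0
1 · 3 · 0 · 3 · 3
2 · 1 · 2 · 0 · 2
0 · 1 · 3 · 3 · 2
2 · 1 · 1 · 1 · 2
0 · 2 · 3 · 3 · 1
t=16: 2 · 2 · 2 · 1 · 0
1 · 3 · 0 · 3 · 3
2 · 1 · 2 · 0 · 2
0 · 1 · 3 · 3 · 2
2 · 1 · 1 · 1 · 2
0 · 2 · 3 · 3 · 1
t=17: 3 · 2 · 2 · 1 · 0
1 · 3 · 0 · 3 · 3
2 · 1 · 2 · 0 · 2
0 · 1 · 3 · 3 · 2
2 · 1 · 1 · 1 · 2
0 · 2 · 3 · 3 · 1
t=18: 0 · 3 · 2 · 1 · 0
2 · 3 · 0 · 3 · 3
2 · 1 · 2 · 0 · 2
0 · 1 · 3 · 3 · 2
2 · 1 · 1 · 1 · 2
0 · 2 · 3 · 3 · 1

49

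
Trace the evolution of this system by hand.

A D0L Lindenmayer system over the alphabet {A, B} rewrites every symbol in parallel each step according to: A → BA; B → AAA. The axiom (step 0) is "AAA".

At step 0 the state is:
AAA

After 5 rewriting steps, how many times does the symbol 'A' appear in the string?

k=0  AAA
k=1  BABABA
k=2  AAABAAAABAAAABA
k=3  BABABAAAABABABABAAAABABABABAAAABA
k=4  AAABAAAABAAAABABABABAAAABAAAABAAAABAAAABABABABAAAABAAAABAAAABAAAABABABABAAAABA
k=5  BABABAAAABABABABAAAABABABABAAAABAAAABAAAABAAAABABABABAAAAB…ABABAAAABABABABAAAABABABABAAAABAAAABAAAABAAAABABABABAAAABA  (len 177)

120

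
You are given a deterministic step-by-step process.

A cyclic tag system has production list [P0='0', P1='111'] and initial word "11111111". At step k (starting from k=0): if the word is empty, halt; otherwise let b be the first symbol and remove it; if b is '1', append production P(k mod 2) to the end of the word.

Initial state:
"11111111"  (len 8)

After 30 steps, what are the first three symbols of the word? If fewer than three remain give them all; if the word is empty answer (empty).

k=0  "11111111"  (len 8)
k=1  "11111110"  (len 8)
k=2  "1111110111"  (len 10)
k=3  "1111101110"  (len 10)
k=4  "111101110111"  (len 12)
k=5  "111011101110"  (len 12)
k=6  "11011101110111"  (len 14)
k=7  "10111011101110"  (len 14)
k=8  "0111011101110111"  (len 16)
k=9  "111011101110111"  (len 15)
k=10  "11011101110111111"  (len 17)
k=11  "10111011101111110"  (len 17)
k=12  "0111011101111110111"  (len 19)
k=13  "111011101111110111"  (len 18)
k=14  "11011101111110111111"  (len 20)
k=15  "10111011111101111110"  (len 20)
k=16  "0111011111101111110111"  (len 22)
k=17  "111011111101111110111"  (len 21)
k=18  "11011111101111110111111"  (len 23)
k=19  "10111111011111101111110"  (len 23)
k=20  "0111111011111101111110111"  (len 25)
k=21  "111111011111101111110111"  (len 24)
k=22  "11111011111101111110111111"  (len 26)
k=23  "11110111111011111101111110"  (len 26)
k=24  "1110111111011111101111110111"  (len 28)
k=25  "1101111110111111011111101110"  (len 28)
k=26  "101111110111111011111101110111"  (len 30)
k=27  "011111101111110111111011101110"  (len 30)
k=28  "11111101111110111111011101110"  (len 29)
k=29  "11111011111101111110111011100"  (len 29)
k=30  "1111011111101111110111011100111"  (len 31)

111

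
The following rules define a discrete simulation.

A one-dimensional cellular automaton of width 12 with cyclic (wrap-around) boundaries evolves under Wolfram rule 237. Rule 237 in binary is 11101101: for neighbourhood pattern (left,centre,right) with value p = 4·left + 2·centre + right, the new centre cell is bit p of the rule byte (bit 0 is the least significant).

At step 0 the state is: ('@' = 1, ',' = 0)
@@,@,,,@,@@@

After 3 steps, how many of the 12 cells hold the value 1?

12

step 0: @@,@,,,@,@@@
step 1: @@@@,@,@@@@@
step 2: @@@@@@@@@@@@
step 3: @@@@@@@@@@@@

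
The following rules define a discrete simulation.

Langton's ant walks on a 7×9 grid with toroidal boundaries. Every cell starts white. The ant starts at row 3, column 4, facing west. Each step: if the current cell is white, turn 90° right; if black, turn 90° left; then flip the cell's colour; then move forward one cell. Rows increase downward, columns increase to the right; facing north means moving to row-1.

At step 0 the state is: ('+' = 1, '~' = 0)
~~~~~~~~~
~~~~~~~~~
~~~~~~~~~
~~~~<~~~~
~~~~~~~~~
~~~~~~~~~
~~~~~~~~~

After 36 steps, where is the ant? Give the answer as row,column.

gen 0: ~~~~~~~~~
~~~~~~~~~
~~~~~~~~~
~~~~<~~~~
~~~~~~~~~
~~~~~~~~~
~~~~~~~~~
gen 1: ~~~~~~~~~
~~~~~~~~~
~~~~^~~~~
~~~~+~~~~
~~~~~~~~~
~~~~~~~~~
~~~~~~~~~
gen 2: ~~~~~~~~~
~~~~~~~~~
~~~~+>~~~
~~~~+~~~~
~~~~~~~~~
~~~~~~~~~
~~~~~~~~~
gen 3: ~~~~~~~~~
~~~~~~~~~
~~~~++~~~
~~~~+v~~~
~~~~~~~~~
~~~~~~~~~
~~~~~~~~~
gen 4: ~~~~~~~~~
~~~~~~~~~
~~~~++~~~
~~~~<+~~~
~~~~~~~~~
~~~~~~~~~
~~~~~~~~~
gen 5: ~~~~~~~~~
~~~~~~~~~
~~~~++~~~
~~~~~+~~~
~~~~v~~~~
~~~~~~~~~
~~~~~~~~~
gen 6: ~~~~~~~~~
~~~~~~~~~
~~~~++~~~
~~~~~+~~~
~~~<+~~~~
~~~~~~~~~
~~~~~~~~~
gen 7: ~~~~~~~~~
~~~~~~~~~
~~~~++~~~
~~~^~+~~~
~~~++~~~~
~~~~~~~~~
~~~~~~~~~
gen 8: ~~~~~~~~~
~~~~~~~~~
~~~~++~~~
~~~+>+~~~
~~~++~~~~
~~~~~~~~~
~~~~~~~~~
gen 9: ~~~~~~~~~
~~~~~~~~~
~~~~++~~~
~~~+++~~~
~~~+v~~~~
~~~~~~~~~
~~~~~~~~~
gen 10: ~~~~~~~~~
~~~~~~~~~
~~~~++~~~
~~~+++~~~
~~~+~>~~~
~~~~~~~~~
~~~~~~~~~
gen 11: ~~~~~~~~~
~~~~~~~~~
~~~~++~~~
~~~+++~~~
~~~+~+~~~
~~~~~v~~~
~~~~~~~~~
gen 12: ~~~~~~~~~
~~~~~~~~~
~~~~++~~~
~~~+++~~~
~~~+~+~~~
~~~~<+~~~
~~~~~~~~~
gen 13: ~~~~~~~~~
~~~~~~~~~
~~~~++~~~
~~~+++~~~
~~~+^+~~~
~~~~++~~~
~~~~~~~~~
gen 14: ~~~~~~~~~
~~~~~~~~~
~~~~++~~~
~~~+++~~~
~~~++>~~~
~~~~++~~~
~~~~~~~~~
gen 15: ~~~~~~~~~
~~~~~~~~~
~~~~++~~~
~~~++^~~~
~~~++~~~~
~~~~++~~~
~~~~~~~~~
gen 16: ~~~~~~~~~
~~~~~~~~~
~~~~++~~~
~~~+<~~~~
~~~++~~~~
~~~~++~~~
~~~~~~~~~
gen 17: ~~~~~~~~~
~~~~~~~~~
~~~~++~~~
~~~+~~~~~
~~~+v~~~~
~~~~++~~~
~~~~~~~~~
gen 18: ~~~~~~~~~
~~~~~~~~~
~~~~++~~~
~~~+~~~~~
~~~+~>~~~
~~~~++~~~
~~~~~~~~~
gen 19: ~~~~~~~~~
~~~~~~~~~
~~~~++~~~
~~~+~~~~~
~~~+~+~~~
~~~~+v~~~
~~~~~~~~~
gen 20: ~~~~~~~~~
~~~~~~~~~
~~~~++~~~
~~~+~~~~~
~~~+~+~~~
~~~~+~>~~
~~~~~~~~~
gen 21: ~~~~~~~~~
~~~~~~~~~
~~~~++~~~
~~~+~~~~~
~~~+~+~~~
~~~~+~+~~
~~~~~~v~~
gen 22: ~~~~~~~~~
~~~~~~~~~
~~~~++~~~
~~~+~~~~~
~~~+~+~~~
~~~~+~+~~
~~~~~<+~~
gen 23: ~~~~~~~~~
~~~~~~~~~
~~~~++~~~
~~~+~~~~~
~~~+~+~~~
~~~~+^+~~
~~~~~++~~
gen 24: ~~~~~~~~~
~~~~~~~~~
~~~~++~~~
~~~+~~~~~
~~~+~+~~~
~~~~++>~~
~~~~~++~~
gen 25: ~~~~~~~~~
~~~~~~~~~
~~~~++~~~
~~~+~~~~~
~~~+~+^~~
~~~~++~~~
~~~~~++~~
gen 26: ~~~~~~~~~
~~~~~~~~~
~~~~++~~~
~~~+~~~~~
~~~+~++>~
~~~~++~~~
~~~~~++~~
gen 27: ~~~~~~~~~
~~~~~~~~~
~~~~++~~~
~~~+~~~~~
~~~+~+++~
~~~~++~v~
~~~~~++~~
gen 28: ~~~~~~~~~
~~~~~~~~~
~~~~++~~~
~~~+~~~~~
~~~+~+++~
~~~~++<+~
~~~~~++~~
gen 29: ~~~~~~~~~
~~~~~~~~~
~~~~++~~~
~~~+~~~~~
~~~+~+^+~
~~~~++++~
~~~~~++~~
gen 30: ~~~~~~~~~
~~~~~~~~~
~~~~++~~~
~~~+~~~~~
~~~+~<~+~
~~~~++++~
~~~~~++~~
gen 31: ~~~~~~~~~
~~~~~~~~~
~~~~++~~~
~~~+~~~~~
~~~+~~~+~
~~~~+v++~
~~~~~++~~
gen 32: ~~~~~~~~~
~~~~~~~~~
~~~~++~~~
~~~+~~~~~
~~~+~~~+~
~~~~+~>+~
~~~~~++~~
gen 33: ~~~~~~~~~
~~~~~~~~~
~~~~++~~~
~~~+~~~~~
~~~+~~^+~
~~~~+~~+~
~~~~~++~~
gen 34: ~~~~~~~~~
~~~~~~~~~
~~~~++~~~
~~~+~~~~~
~~~+~~+>~
~~~~+~~+~
~~~~~++~~
gen 35: ~~~~~~~~~
~~~~~~~~~
~~~~++~~~
~~~+~~~^~
~~~+~~+~~
~~~~+~~+~
~~~~~++~~
gen 36: ~~~~~~~~~
~~~~~~~~~
~~~~++~~~
~~~+~~~+>
~~~+~~+~~
~~~~+~~+~
~~~~~++~~

3,8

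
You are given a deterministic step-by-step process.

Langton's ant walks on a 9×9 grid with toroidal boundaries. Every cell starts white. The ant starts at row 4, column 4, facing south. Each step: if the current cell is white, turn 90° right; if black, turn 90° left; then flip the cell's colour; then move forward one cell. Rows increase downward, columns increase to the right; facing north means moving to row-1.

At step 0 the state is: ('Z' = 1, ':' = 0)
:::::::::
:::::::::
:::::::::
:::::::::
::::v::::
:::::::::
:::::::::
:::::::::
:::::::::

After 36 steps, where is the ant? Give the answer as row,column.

0) :::::::::
:::::::::
:::::::::
:::::::::
::::v::::
:::::::::
:::::::::
:::::::::
:::::::::
1) :::::::::
:::::::::
:::::::::
:::::::::
:::<Z::::
:::::::::
:::::::::
:::::::::
:::::::::
2) :::::::::
:::::::::
:::::::::
:::^:::::
:::ZZ::::
:::::::::
:::::::::
:::::::::
:::::::::
3) :::::::::
:::::::::
:::::::::
:::Z>::::
:::ZZ::::
:::::::::
:::::::::
:::::::::
:::::::::
4) :::::::::
:::::::::
:::::::::
:::ZZ::::
:::Zv::::
:::::::::
:::::::::
:::::::::
:::::::::
5) :::::::::
:::::::::
:::::::::
:::ZZ::::
:::Z:>:::
:::::::::
:::::::::
:::::::::
:::::::::
6) :::::::::
:::::::::
:::::::::
:::ZZ::::
:::Z:Z:::
:::::v:::
:::::::::
:::::::::
:::::::::
7) :::::::::
:::::::::
:::::::::
:::ZZ::::
:::Z:Z:::
::::<Z:::
:::::::::
:::::::::
:::::::::
8) :::::::::
:::::::::
:::::::::
:::ZZ::::
:::Z^Z:::
::::ZZ:::
:::::::::
:::::::::
:::::::::
9) :::::::::
:::::::::
:::::::::
:::ZZ::::
:::ZZ>:::
::::ZZ:::
:::::::::
:::::::::
:::::::::
10) :::::::::
:::::::::
:::::::::
:::ZZ^:::
:::ZZ::::
::::ZZ:::
:::::::::
:::::::::
:::::::::
11) :::::::::
:::::::::
:::::::::
:::ZZZ>::
:::ZZ::::
::::ZZ:::
:::::::::
:::::::::
:::::::::
12) :::::::::
:::::::::
:::::::::
:::ZZZZ::
:::ZZ:v::
::::ZZ:::
:::::::::
:::::::::
:::::::::
13) :::::::::
:::::::::
:::::::::
:::ZZZZ::
:::ZZ<Z::
::::ZZ:::
:::::::::
:::::::::
:::::::::
14) :::::::::
:::::::::
:::::::::
:::ZZ^Z::
:::ZZZZ::
::::ZZ:::
:::::::::
:::::::::
:::::::::
15) :::::::::
:::::::::
:::::::::
:::Z<:Z::
:::ZZZZ::
::::ZZ:::
:::::::::
:::::::::
:::::::::
16) :::::::::
:::::::::
:::::::::
:::Z::Z::
:::ZvZZ::
::::ZZ:::
:::::::::
:::::::::
:::::::::
17) :::::::::
:::::::::
:::::::::
:::Z::Z::
:::Z:>Z::
::::ZZ:::
:::::::::
:::::::::
:::::::::
18) :::::::::
:::::::::
:::::::::
:::Z:^Z::
:::Z::Z::
::::ZZ:::
:::::::::
:::::::::
:::::::::
19) :::::::::
:::::::::
:::::::::
:::Z:Z>::
:::Z::Z::
::::ZZ:::
:::::::::
:::::::::
:::::::::
20) :::::::::
:::::::::
::::::^::
:::Z:Z:::
:::Z::Z::
::::ZZ:::
:::::::::
:::::::::
:::::::::
21) :::::::::
:::::::::
::::::Z>:
:::Z:Z:::
:::Z::Z::
::::ZZ:::
:::::::::
:::::::::
:::::::::
22) :::::::::
:::::::::
::::::ZZ:
:::Z:Z:v:
:::Z::Z::
::::ZZ:::
:::::::::
:::::::::
:::::::::
23) :::::::::
:::::::::
::::::ZZ:
:::Z:Z<Z:
:::Z::Z::
::::ZZ:::
:::::::::
:::::::::
:::::::::
24) :::::::::
:::::::::
::::::^Z:
:::Z:ZZZ:
:::Z::Z::
::::ZZ:::
:::::::::
:::::::::
:::::::::
25) :::::::::
:::::::::
:::::<:Z:
:::Z:ZZZ:
:::Z::Z::
::::ZZ:::
:::::::::
:::::::::
:::::::::
26) :::::::::
:::::^:::
:::::Z:Z:
:::Z:ZZZ:
:::Z::Z::
::::ZZ:::
:::::::::
:::::::::
:::::::::
27) :::::::::
:::::Z>::
:::::Z:Z:
:::Z:ZZZ:
:::Z::Z::
::::ZZ:::
:::::::::
:::::::::
:::::::::
28) :::::::::
:::::ZZ::
:::::ZvZ:
:::Z:ZZZ:
:::Z::Z::
::::ZZ:::
:::::::::
:::::::::
:::::::::
29) :::::::::
:::::ZZ::
:::::<ZZ:
:::Z:ZZZ:
:::Z::Z::
::::ZZ:::
:::::::::
:::::::::
:::::::::
30) :::::::::
:::::ZZ::
::::::ZZ:
:::Z:vZZ:
:::Z::Z::
::::ZZ:::
:::::::::
:::::::::
:::::::::
31) :::::::::
:::::ZZ::
::::::ZZ:
:::Z::>Z:
:::Z::Z::
::::ZZ:::
:::::::::
:::::::::
:::::::::
32) :::::::::
:::::ZZ::
::::::^Z:
:::Z:::Z:
:::Z::Z::
::::ZZ:::
:::::::::
:::::::::
:::::::::
33) :::::::::
:::::ZZ::
:::::<:Z:
:::Z:::Z:
:::Z::Z::
::::ZZ:::
:::::::::
:::::::::
:::::::::
34) :::::::::
:::::^Z::
:::::Z:Z:
:::Z:::Z:
:::Z::Z::
::::ZZ:::
:::::::::
:::::::::
:::::::::
35) :::::::::
::::<:Z::
:::::Z:Z:
:::Z:::Z:
:::Z::Z::
::::ZZ:::
:::::::::
:::::::::
:::::::::
36) ::::^::::
::::Z:Z::
:::::Z:Z:
:::Z:::Z:
:::Z::Z::
::::ZZ:::
:::::::::
:::::::::
:::::::::

0,4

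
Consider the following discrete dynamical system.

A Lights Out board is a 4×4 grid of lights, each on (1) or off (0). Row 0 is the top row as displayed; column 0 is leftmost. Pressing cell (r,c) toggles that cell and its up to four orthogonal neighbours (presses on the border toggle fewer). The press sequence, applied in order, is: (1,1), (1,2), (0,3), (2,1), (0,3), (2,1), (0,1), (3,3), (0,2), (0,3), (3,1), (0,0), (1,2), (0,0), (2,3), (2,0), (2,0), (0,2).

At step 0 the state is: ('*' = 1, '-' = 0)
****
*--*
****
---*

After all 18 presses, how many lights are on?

step 0: ****
*--*
****
---*
step 1: *-**
-***
*-**
---*
step 2: *--*
----
*--*
---*
step 3: *-*-
---*
*--*
---*
step 4: *-*-
-*-*
-***
-*-*
step 5: *--*
-*--
-***
-*-*
step 6: *--*
----
*--*
---*
step 7: -***
-*--
*--*
---*
step 8: -***
-*--
*---
--*-
step 9: ----
-**-
*---
--*-
step 10: --**
-***
*---
--*-
step 11: --**
-***
**--
**--
step 12: ****
****
**--
**--
step 13: **-*
*---
***-
**--
step 14: ---*
----
***-
**--
step 15: ---*
---*
**-*
**-*
step 16: ---*
*--*
---*
-*-*
step 17: ---*
---*
**-*
**-*
step 18: -**-
--**
**-*
**-*

10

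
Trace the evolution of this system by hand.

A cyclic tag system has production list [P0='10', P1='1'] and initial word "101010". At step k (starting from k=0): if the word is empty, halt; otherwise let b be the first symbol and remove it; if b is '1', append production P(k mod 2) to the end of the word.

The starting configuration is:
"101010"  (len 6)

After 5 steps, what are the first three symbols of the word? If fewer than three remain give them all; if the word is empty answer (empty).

010

[0] "101010"  (len 6)
[1] "0101010"  (len 7)
[2] "101010"  (len 6)
[3] "0101010"  (len 7)
[4] "101010"  (len 6)
[5] "0101010"  (len 7)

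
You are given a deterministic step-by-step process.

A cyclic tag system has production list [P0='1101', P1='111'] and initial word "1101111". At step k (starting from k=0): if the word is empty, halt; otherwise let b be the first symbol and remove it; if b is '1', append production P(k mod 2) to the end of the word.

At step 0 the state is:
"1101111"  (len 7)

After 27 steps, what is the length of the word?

0) "1101111"  (len 7)
1) "1011111101"  (len 10)
2) "011111101111"  (len 12)
3) "11111101111"  (len 11)
4) "1111101111111"  (len 13)
5) "1111011111111101"  (len 16)
6) "111011111111101111"  (len 18)
7) "110111111111011111101"  (len 21)
8) "10111111111011111101111"  (len 23)
9) "01111111110111111011111101"  (len 26)
10) "1111111110111111011111101"  (len 25)
11) "1111111101111110111111011101"  (len 28)
12) "111111101111110111111011101111"  (len 30)
13) "111111011111101111110111011111101"  (len 33)
14) "11111011111101111110111011111101111"  (len 35)
15) "11110111111011111101110111111011111101"  (len 38)
16) "1110111111011111101110111111011111101111"  (len 40)
17) "1101111110111111011101111110111111011111101"  (len 43)
18) "101111110111111011101111110111111011111101111"  (len 45)
19) "011111101111110111011111101111110111111011111101"  (len 48)
20) "11111101111110111011111101111110111111011111101"  (len 47)
21) "11111011111101110111111011111101111110111111011101"  (len 50)
22) "1111011111101110111111011111101111110111111011101111"  (len 52)
23) "1110111111011101111110111111011111101111110111011111101"  (len 55)
24) "110111111011101111110111111011111101111110111011111101111"  (len 57)
25) "101111110111011111101111110111111011111101110111111011111101"  (len 60)
26) "01111110111011111101111110111111011111101110111111011111101111"  (len 62)
27) "1111110111011111101111110111111011111101110111111011111101111"  (len 61)

61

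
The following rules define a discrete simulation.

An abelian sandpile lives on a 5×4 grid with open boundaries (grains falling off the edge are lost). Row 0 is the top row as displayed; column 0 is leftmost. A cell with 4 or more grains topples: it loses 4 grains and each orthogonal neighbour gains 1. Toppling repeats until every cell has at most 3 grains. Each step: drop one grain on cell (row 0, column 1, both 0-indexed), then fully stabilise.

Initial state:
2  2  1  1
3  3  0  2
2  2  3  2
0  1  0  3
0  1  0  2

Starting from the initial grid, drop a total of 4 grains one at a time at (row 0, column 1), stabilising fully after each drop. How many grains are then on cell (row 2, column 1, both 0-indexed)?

3

[0] 2  2  1  1
3  3  0  2
2  2  3  2
0  1  0  3
0  1  0  2
[1] 2  3  1  1
3  3  0  2
2  2  3  2
0  1  0  3
0  1  0  2
[2] 0  2  2  1
1  1  1  2
3  3  3  2
0  1  0  3
0  1  0  2
[3] 0  3  2  1
1  1  1  2
3  3  3  2
0  1  0  3
0  1  0  2
[4] 1  0  3  1
1  2  1  2
3  3  3  2
0  1  0  3
0  1  0  2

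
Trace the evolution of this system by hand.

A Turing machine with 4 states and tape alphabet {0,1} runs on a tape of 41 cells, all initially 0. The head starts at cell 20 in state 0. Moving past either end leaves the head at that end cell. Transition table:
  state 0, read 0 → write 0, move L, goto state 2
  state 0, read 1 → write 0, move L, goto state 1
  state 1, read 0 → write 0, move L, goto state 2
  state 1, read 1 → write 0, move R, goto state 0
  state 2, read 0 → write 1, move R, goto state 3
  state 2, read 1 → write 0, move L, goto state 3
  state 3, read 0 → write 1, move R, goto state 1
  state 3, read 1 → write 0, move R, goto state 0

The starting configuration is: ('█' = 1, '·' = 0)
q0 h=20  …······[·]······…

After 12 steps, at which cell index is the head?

20

gen 0: q0 h=20  …······[·]······…
gen 1: q2 h=19  …······[·]······…
gen 2: q3 h=20  …·····█[·]······…
gen 3: q1 h=21  …····██[·]······…
gen 4: q2 h=20  …·····█[█]······…
gen 5: q3 h=19  …······[█]······…
gen 6: q0 h=20  …······[·]······…
gen 7: q2 h=19  …······[·]······…
gen 8: q3 h=20  …·····█[·]······…
gen 9: q1 h=21  …····██[·]······…
gen 10: q2 h=20  …·····█[█]······…
gen 11: q3 h=19  …······[█]······…
gen 12: q0 h=20  …······[·]······…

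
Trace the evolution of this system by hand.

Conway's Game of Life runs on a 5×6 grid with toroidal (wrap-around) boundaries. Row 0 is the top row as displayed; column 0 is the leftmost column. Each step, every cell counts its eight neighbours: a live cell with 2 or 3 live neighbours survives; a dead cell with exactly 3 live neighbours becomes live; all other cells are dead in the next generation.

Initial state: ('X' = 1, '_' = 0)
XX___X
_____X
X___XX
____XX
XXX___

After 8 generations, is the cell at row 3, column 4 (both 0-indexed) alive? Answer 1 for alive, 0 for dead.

step 0: XX___X
_____X
X___XX
____XX
XXX___
step 1: __X__X
_X____
X_____
___XX_
__X_X_
step 2: _XXX__
XX____
______
___XXX
__X_XX
step 3: ___XXX
XX____
X___XX
___X_X
XX___X
step 4: __X_X_
_X_X__
_X__X_
_X____
__XX__
step 5: _X__X_
_X_XX_
XX____
_X_X__
_XXX__
step 6: XX__X_
_X_XXX
XX_XX_
___X__
XX_XX_
step 7: ______
______
XX____
______
XX_XX_
step 8: ______
______
______
__X__X
______

0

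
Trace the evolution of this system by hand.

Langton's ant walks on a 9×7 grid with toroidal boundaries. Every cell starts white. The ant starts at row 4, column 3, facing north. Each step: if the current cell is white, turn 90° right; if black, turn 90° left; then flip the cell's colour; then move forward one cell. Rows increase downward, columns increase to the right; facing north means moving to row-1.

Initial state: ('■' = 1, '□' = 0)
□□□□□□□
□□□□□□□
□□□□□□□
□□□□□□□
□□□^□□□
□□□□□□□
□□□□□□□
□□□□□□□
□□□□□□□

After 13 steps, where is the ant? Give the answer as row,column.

0) □□□□□□□
□□□□□□□
□□□□□□□
□□□□□□□
□□□^□□□
□□□□□□□
□□□□□□□
□□□□□□□
□□□□□□□
1) □□□□□□□
□□□□□□□
□□□□□□□
□□□□□□□
□□□■>□□
□□□□□□□
□□□□□□□
□□□□□□□
□□□□□□□
2) □□□□□□□
□□□□□□□
□□□□□□□
□□□□□□□
□□□■■□□
□□□□v□□
□□□□□□□
□□□□□□□
□□□□□□□
3) □□□□□□□
□□□□□□□
□□□□□□□
□□□□□□□
□□□■■□□
□□□<■□□
□□□□□□□
□□□□□□□
□□□□□□□
4) □□□□□□□
□□□□□□□
□□□□□□□
□□□□□□□
□□□^■□□
□□□■■□□
□□□□□□□
□□□□□□□
□□□□□□□
5) □□□□□□□
□□□□□□□
□□□□□□□
□□□□□□□
□□<□■□□
□□□■■□□
□□□□□□□
□□□□□□□
□□□□□□□
6) □□□□□□□
□□□□□□□
□□□□□□□
□□^□□□□
□□■□■□□
□□□■■□□
□□□□□□□
□□□□□□□
□□□□□□□
7) □□□□□□□
□□□□□□□
□□□□□□□
□□■>□□□
□□■□■□□
□□□■■□□
□□□□□□□
□□□□□□□
□□□□□□□
8) □□□□□□□
□□□□□□□
□□□□□□□
□□■■□□□
□□■v■□□
□□□■■□□
□□□□□□□
□□□□□□□
□□□□□□□
9) □□□□□□□
□□□□□□□
□□□□□□□
□□■■□□□
□□<■■□□
□□□■■□□
□□□□□□□
□□□□□□□
□□□□□□□
10) □□□□□□□
□□□□□□□
□□□□□□□
□□■■□□□
□□□■■□□
□□v■■□□
□□□□□□□
□□□□□□□
□□□□□□□
11) □□□□□□□
□□□□□□□
□□□□□□□
□□■■□□□
□□□■■□□
□<■■■□□
□□□□□□□
□□□□□□□
□□□□□□□
12) □□□□□□□
□□□□□□□
□□□□□□□
□□■■□□□
□^□■■□□
□■■■■□□
□□□□□□□
□□□□□□□
□□□□□□□
13) □□□□□□□
□□□□□□□
□□□□□□□
□□■■□□□
□■>■■□□
□■■■■□□
□□□□□□□
□□□□□□□
□□□□□□□

4,2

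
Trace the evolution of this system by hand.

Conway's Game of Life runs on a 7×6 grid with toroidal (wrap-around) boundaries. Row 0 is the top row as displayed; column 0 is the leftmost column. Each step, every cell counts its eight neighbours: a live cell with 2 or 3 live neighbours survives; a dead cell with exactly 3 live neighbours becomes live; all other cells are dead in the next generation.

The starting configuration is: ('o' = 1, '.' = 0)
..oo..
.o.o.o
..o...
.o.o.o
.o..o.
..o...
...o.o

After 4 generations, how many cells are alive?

14

k=0  ..oo..
.o.o.o
..o...
.o.o.o
.o..o.
..o...
...o.o
k=1  o..o..
.o.oo.
.o.o..
oo.oo.
oo.oo.
..ooo.
...oo.
k=2  .....o
oo.oo.
.o...o
......
o.....
.o....
.....o
k=3  .....o
.oo.o.
.oo.oo
o.....
......
o.....
o.....
k=4  oo...o
.oo.o.
..o.oo
oo...o
......
......
o....o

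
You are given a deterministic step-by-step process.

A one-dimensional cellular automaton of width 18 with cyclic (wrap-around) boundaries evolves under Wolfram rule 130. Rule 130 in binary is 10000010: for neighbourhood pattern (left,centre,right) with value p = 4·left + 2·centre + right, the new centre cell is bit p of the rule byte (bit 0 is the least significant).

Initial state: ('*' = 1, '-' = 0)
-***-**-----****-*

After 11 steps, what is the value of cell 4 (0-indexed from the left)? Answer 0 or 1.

[0] -***-**-----****-*
[1] --*--------*-**---
[2] -*--------*-------
[3] *--------*--------
[4] --------*--------*
[5] -------*--------*-
[6] ------*--------*--
[7] -----*--------*---
[8] ----*--------*----
[9] ---*--------*-----
[10] --*--------*------
[11] -*--------*-------

0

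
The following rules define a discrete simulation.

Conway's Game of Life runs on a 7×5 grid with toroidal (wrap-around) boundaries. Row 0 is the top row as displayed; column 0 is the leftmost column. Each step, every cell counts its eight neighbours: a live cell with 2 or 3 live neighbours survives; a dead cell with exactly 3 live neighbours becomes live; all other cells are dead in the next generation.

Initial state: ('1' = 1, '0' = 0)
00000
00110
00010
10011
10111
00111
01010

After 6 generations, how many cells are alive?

5

[0] 00000
00110
00010
10011
10111
00111
01010
[1] 00010
00110
00000
11000
00000
00000
00011
[2] 00000
00110
01100
00000
00000
00000
00011
[3] 00101
01110
01110
00000
00000
00000
00000
[4] 01100
10001
01010
00100
00000
00000
00000
[5] 11000
10011
11111
00100
00000
00000
00000
[6] 11000
00000
00000
10101
00000
00000
00000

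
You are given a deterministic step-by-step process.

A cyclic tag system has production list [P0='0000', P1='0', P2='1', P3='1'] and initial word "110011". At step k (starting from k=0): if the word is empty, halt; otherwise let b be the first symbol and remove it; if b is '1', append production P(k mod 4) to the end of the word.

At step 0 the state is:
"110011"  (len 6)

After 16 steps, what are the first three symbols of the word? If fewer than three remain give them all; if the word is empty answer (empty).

k=0  "110011"  (len 6)
k=1  "100110000"  (len 9)
k=2  "001100000"  (len 9)
k=3  "01100000"  (len 8)
k=4  "1100000"  (len 7)
k=5  "1000000000"  (len 10)
k=6  "0000000000"  (len 10)
k=7  "000000000"  (len 9)
k=8  "00000000"  (len 8)
k=9  "0000000"  (len 7)
k=10  "000000"  (len 6)
k=11  "00000"  (len 5)
k=12  "0000"  (len 4)
k=13  "000"  (len 3)
k=14  "00"  (len 2)
k=15  "0"  (len 1)
k=16  (halted — word empty)

(empty)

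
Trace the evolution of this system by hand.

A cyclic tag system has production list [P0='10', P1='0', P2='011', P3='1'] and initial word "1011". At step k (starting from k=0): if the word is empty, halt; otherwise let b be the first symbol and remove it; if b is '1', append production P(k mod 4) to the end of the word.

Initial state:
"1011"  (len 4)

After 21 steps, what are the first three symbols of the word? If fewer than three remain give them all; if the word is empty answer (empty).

[0] "1011"  (len 4)
[1] "01110"  (len 5)
[2] "1110"  (len 4)
[3] "110011"  (len 6)
[4] "100111"  (len 6)
[5] "0011110"  (len 7)
[6] "011110"  (len 6)
[7] "11110"  (len 5)
[8] "11101"  (len 5)
[9] "110110"  (len 6)
[10] "101100"  (len 6)
[11] "01100011"  (len 8)
[12] "1100011"  (len 7)
[13] "10001110"  (len 8)
[14] "00011100"  (len 8)
[15] "0011100"  (len 7)
[16] "011100"  (len 6)
[17] "11100"  (len 5)
[18] "11000"  (len 5)
[19] "1000011"  (len 7)
[20] "0000111"  (len 7)
[21] "000111"  (len 6)

000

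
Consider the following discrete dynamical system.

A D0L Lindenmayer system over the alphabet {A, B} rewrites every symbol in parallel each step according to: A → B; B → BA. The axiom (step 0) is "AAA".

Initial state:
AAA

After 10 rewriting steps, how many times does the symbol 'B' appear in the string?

165

gen 0: AAA
gen 1: BBB
gen 2: BABABA
gen 3: BABBABBAB
gen 4: BABBABABBABABBA
gen 5: BABBABABBABBABABBABBABAB
gen 6: BABBABABBABBABABBABABBABBABABBABABBABBA
gen 7: BABBABABBABBABABBABABBABBABABBABBABABBABABBABBABABBABBABABBABAB
gen 8: BABBABABBABBABABBABABBABBABABBABBABABBABABBABBABABBABABBABBABABBABBABABBABABBABBABABBABABBABBABABBABBA
gen 9: BABBABABBABBABABBABABBABBABABBABBABABBABABBABBABABBABABBAB…BABBABBABABBABBABABBABABBABBABABBABBABABBABABBABBABABBABAB  (len 165)
gen 10: BABBABABBABBABABBABABBABBABABBABBABABBABABBABBABABBABABBAB…BBABABBABABBABBABABBABABBABBABABBABBABABBABABBABBABABBABBA  (len 267)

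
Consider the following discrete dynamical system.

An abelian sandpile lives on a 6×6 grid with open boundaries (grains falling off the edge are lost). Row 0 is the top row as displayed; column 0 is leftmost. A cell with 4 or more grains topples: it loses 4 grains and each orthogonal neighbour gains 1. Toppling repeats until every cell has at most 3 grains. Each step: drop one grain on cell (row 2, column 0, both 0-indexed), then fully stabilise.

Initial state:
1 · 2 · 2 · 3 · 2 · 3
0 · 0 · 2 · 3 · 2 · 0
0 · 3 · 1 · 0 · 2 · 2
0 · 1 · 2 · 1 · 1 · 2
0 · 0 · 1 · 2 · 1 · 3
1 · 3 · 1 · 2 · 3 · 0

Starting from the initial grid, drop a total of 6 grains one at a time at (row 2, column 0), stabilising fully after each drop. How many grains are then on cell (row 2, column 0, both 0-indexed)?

t=0: 1 · 2 · 2 · 3 · 2 · 3
0 · 0 · 2 · 3 · 2 · 0
0 · 3 · 1 · 0 · 2 · 2
0 · 1 · 2 · 1 · 1 · 2
0 · 0 · 1 · 2 · 1 · 3
1 · 3 · 1 · 2 · 3 · 0
t=1: 1 · 2 · 2 · 3 · 2 · 3
0 · 0 · 2 · 3 · 2 · 0
1 · 3 · 1 · 0 · 2 · 2
0 · 1 · 2 · 1 · 1 · 2
0 · 0 · 1 · 2 · 1 · 3
1 · 3 · 1 · 2 · 3 · 0
t=2: 1 · 2 · 2 · 3 · 2 · 3
0 · 0 · 2 · 3 · 2 · 0
2 · 3 · 1 · 0 · 2 · 2
0 · 1 · 2 · 1 · 1 · 2
0 · 0 · 1 · 2 · 1 · 3
1 · 3 · 1 · 2 · 3 · 0
t=3: 1 · 2 · 2 · 3 · 2 · 3
0 · 0 · 2 · 3 · 2 · 0
3 · 3 · 1 · 0 · 2 · 2
0 · 1 · 2 · 1 · 1 · 2
0 · 0 · 1 · 2 · 1 · 3
1 · 3 · 1 · 2 · 3 · 0
t=4: 1 · 2 · 2 · 3 · 2 · 3
1 · 1 · 2 · 3 · 2 · 0
1 · 0 · 2 · 0 · 2 · 2
1 · 2 · 2 · 1 · 1 · 2
0 · 0 · 1 · 2 · 1 · 3
1 · 3 · 1 · 2 · 3 · 0
t=5: 1 · 2 · 2 · 3 · 2 · 3
1 · 1 · 2 · 3 · 2 · 0
2 · 0 · 2 · 0 · 2 · 2
1 · 2 · 2 · 1 · 1 · 2
0 · 0 · 1 · 2 · 1 · 3
1 · 3 · 1 · 2 · 3 · 0
t=6: 1 · 2 · 2 · 3 · 2 · 3
1 · 1 · 2 · 3 · 2 · 0
3 · 0 · 2 · 0 · 2 · 2
1 · 2 · 2 · 1 · 1 · 2
0 · 0 · 1 · 2 · 1 · 3
1 · 3 · 1 · 2 · 3 · 0

3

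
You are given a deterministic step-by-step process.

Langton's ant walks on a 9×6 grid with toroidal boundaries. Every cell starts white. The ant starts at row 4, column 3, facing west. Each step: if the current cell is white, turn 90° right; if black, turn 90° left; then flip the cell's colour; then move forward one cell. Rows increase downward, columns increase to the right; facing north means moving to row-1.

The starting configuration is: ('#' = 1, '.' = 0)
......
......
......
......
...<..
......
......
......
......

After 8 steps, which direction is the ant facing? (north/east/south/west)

east

0) ......
......
......
......
...<..
......
......
......
......
1) ......
......
......
...^..
...#..
......
......
......
......
2) ......
......
......
...#>.
...#..
......
......
......
......
3) ......
......
......
...##.
...#v.
......
......
......
......
4) ......
......
......
...##.
...<#.
......
......
......
......
5) ......
......
......
...##.
....#.
...v..
......
......
......
6) ......
......
......
...##.
....#.
..<#..
......
......
......
7) ......
......
......
...##.
..^.#.
..##..
......
......
......
8) ......
......
......
...##.
..#>#.
..##..
......
......
......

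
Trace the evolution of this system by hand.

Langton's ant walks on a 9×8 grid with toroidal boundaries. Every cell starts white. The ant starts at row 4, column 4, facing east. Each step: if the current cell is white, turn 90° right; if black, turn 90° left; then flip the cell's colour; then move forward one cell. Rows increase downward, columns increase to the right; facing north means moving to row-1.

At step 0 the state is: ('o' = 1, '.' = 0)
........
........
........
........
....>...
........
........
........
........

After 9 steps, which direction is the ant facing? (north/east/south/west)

north

gen 0: ........
........
........
........
....>...
........
........
........
........
gen 1: ........
........
........
........
....o...
....v...
........
........
........
gen 2: ........
........
........
........
....o...
...<o...
........
........
........
gen 3: ........
........
........
........
...^o...
...oo...
........
........
........
gen 4: ........
........
........
........
...o>...
...oo...
........
........
........
gen 5: ........
........
........
....^...
...o....
...oo...
........
........
........
gen 6: ........
........
........
....o>..
...o....
...oo...
........
........
........
gen 7: ........
........
........
....oo..
...o.v..
...oo...
........
........
........
gen 8: ........
........
........
....oo..
...o<o..
...oo...
........
........
........
gen 9: ........
........
........
....^o..
...ooo..
...oo...
........
........
........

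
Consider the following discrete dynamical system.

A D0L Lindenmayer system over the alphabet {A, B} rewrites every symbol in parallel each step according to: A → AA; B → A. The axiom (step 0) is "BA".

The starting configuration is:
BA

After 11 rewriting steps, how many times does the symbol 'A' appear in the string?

0) BA
1) AAA
2) AAAAAA
3) AAAAAAAAAAAA
4) AAAAAAAAAAAAAAAAAAAAAAAA
5) AAAAAAAAAAAAAAAAAAAAAAAAAAAAAAAAAAAAAAAAAAAAAAAA
6) AAAAAAAAAAAAAAAAAAAAAAAAAAAAAAAAAAAAAAAAAAAAAAAAAAAAAAAAAAAAAAAAAAAAAAAAAAAAAAAAAAAAAAAAAAAAAAAA
7) AAAAAAAAAAAAAAAAAAAAAAAAAAAAAAAAAAAAAAAAAAAAAAAAAAAAAAAAAA…AAAAAAAAAAAAAAAAAAAAAAAAAAAAAAAAAAAAAAAAAAAAAAAAAAAAAAAAAA  (len 192)
8) AAAAAAAAAAAAAAAAAAAAAAAAAAAAAAAAAAAAAAAAAAAAAAAAAAAAAAAAAA…AAAAAAAAAAAAAAAAAAAAAAAAAAAAAAAAAAAAAAAAAAAAAAAAAAAAAAAAAA  (len 384)
9) AAAAAAAAAAAAAAAAAAAAAAAAAAAAAAAAAAAAAAAAAAAAAAAAAAAAAAAAAA…AAAAAAAAAAAAAAAAAAAAAAAAAAAAAAAAAAAAAAAAAAAAAAAAAAAAAAAAAA  (len 768)
10) AAAAAAAAAAAAAAAAAAAAAAAAAAAAAAAAAAAAAAAAAAAAAAAAAAAAAAAAAA…AAAAAAAAAAAAAAAAAAAAAAAAAAAAAAAAAAAAAAAAAAAAAAAAAAAAAAAAAA  (len 1536)
11) AAAAAAAAAAAAAAAAAAAAAAAAAAAAAAAAAAAAAAAAAAAAAAAAAAAAAAAAAA…AAAAAAAAAAAAAAAAAAAAAAAAAAAAAAAAAAAAAAAAAAAAAAAAAAAAAAAAAA  (len 3072)

3072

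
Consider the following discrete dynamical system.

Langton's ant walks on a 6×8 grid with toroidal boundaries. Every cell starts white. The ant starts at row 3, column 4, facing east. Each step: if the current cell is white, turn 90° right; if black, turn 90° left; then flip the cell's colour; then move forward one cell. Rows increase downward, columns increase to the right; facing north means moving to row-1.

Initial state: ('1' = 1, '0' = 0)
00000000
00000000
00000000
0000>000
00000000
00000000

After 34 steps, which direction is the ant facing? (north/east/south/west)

west

gen 0: 00000000
00000000
00000000
0000>000
00000000
00000000
gen 1: 00000000
00000000
00000000
00001000
0000v000
00000000
gen 2: 00000000
00000000
00000000
00001000
000<1000
00000000
gen 3: 00000000
00000000
00000000
000^1000
00011000
00000000
gen 4: 00000000
00000000
00000000
0001>000
00011000
00000000
gen 5: 00000000
00000000
0000^000
00010000
00011000
00000000
gen 6: 00000000
00000000
00001>00
00010000
00011000
00000000
gen 7: 00000000
00000000
00001100
00010v00
00011000
00000000
gen 8: 00000000
00000000
00001100
0001<100
00011000
00000000
gen 9: 00000000
00000000
0000^100
00011100
00011000
00000000
gen 10: 00000000
00000000
000<0100
00011100
00011000
00000000
gen 11: 00000000
000^0000
00010100
00011100
00011000
00000000
gen 12: 00000000
0001>000
00010100
00011100
00011000
00000000
gen 13: 00000000
00011000
0001v100
00011100
00011000
00000000
gen 14: 00000000
00011000
000<1100
00011100
00011000
00000000
gen 15: 00000000
00011000
00001100
000v1100
00011000
00000000
gen 16: 00000000
00011000
00001100
0000>100
00011000
00000000
gen 17: 00000000
00011000
0000^100
00000100
00011000
00000000
gen 18: 00000000
00011000
000<0100
00000100
00011000
00000000
gen 19: 00000000
000^1000
00010100
00000100
00011000
00000000
gen 20: 00000000
00<01000
00010100
00000100
00011000
00000000
gen 21: 00^00000
00101000
00010100
00000100
00011000
00000000
gen 22: 001>0000
00101000
00010100
00000100
00011000
00000000
gen 23: 00110000
001v1000
00010100
00000100
00011000
00000000
gen 24: 00110000
00<11000
00010100
00000100
00011000
00000000
gen 25: 00110000
00011000
00v10100
00000100
00011000
00000000
gen 26: 00110000
00011000
0<110100
00000100
00011000
00000000
gen 27: 00110000
0^011000
01110100
00000100
00011000
00000000
gen 28: 00110000
01>11000
01110100
00000100
00011000
00000000
gen 29: 00110000
01111000
01v10100
00000100
00011000
00000000
gen 30: 00110000
01111000
010>0100
00000100
00011000
00000000
gen 31: 00110000
011^1000
01000100
00000100
00011000
00000000
gen 32: 00110000
01<01000
01000100
00000100
00011000
00000000
gen 33: 00110000
01001000
01v00100
00000100
00011000
00000000
gen 34: 00110000
01001000
0<100100
00000100
00011000
00000000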